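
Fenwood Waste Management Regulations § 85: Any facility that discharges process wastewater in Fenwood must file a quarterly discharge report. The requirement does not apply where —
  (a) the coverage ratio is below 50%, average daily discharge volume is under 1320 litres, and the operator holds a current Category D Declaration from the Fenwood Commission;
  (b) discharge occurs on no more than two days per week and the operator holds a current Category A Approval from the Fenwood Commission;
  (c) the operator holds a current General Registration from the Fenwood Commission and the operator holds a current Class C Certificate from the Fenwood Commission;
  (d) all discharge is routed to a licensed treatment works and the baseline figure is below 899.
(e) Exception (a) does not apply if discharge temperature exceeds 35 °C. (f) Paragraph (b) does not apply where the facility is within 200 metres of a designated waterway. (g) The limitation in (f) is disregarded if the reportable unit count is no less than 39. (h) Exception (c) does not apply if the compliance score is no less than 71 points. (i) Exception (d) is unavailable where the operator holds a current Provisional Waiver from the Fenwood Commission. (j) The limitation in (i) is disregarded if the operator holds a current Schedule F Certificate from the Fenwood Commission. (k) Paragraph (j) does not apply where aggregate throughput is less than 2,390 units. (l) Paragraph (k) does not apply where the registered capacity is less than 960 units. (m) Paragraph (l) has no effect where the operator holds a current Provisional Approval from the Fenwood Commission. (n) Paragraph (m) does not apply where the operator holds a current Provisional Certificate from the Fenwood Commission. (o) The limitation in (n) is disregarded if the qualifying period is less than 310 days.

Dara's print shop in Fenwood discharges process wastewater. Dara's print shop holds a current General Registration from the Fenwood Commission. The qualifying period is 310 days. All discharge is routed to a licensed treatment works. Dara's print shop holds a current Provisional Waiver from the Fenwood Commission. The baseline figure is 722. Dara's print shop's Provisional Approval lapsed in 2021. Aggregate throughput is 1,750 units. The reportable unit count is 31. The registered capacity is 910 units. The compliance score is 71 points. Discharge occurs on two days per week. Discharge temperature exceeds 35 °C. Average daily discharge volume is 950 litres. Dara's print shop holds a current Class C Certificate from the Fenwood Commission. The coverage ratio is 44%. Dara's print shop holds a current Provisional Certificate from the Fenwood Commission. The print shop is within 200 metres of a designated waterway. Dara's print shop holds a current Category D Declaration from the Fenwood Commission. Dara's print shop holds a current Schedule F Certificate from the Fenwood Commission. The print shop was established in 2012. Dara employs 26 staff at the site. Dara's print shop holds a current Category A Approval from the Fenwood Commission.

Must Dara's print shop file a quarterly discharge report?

No — exception (d) applies; Dara's print shop is not required to file a quarterly discharge report.

All of (a)'s requirements are met (the coverage ratio is 44%, below the 50% limit; average daily discharge volume is 950 litres, under the 1320 litres limit; a current Category D Declaration is held). But applying paragraph (e): (e) operates — discharge temperature exceeds 35 °C. Exception (a) does not apply.
Exception (b): discharge occurs on no more than two days per week; a current Category A Approval is held — every condition holds. But: (f) is triggered — the print shop is within 200 m of a designated waterway. (g), which would lift (f), is not triggered — the reportable unit count is 31, short of 39. (b) is therefore removed.
Exception (c)'s conditions are all satisfied: a current General Registration is held; a current Class C Certificate is held. But applying paragraph (h): (h) operates against (c): the compliance score is 71 points, meeting the 71 points threshold. So (c) is unavailable.
All of (d)'s requirements are met (discharge is routed to a licensed treatment works; the baseline figure is 722, below the 899 limit). Under paragraphs (i)–(o): (i) operates (a current Provisional Waiver is held), but yields to (j): (j) operates against (i): a current Schedule F Certificate is held. (k) would limit (j) — aggregate throughput is 1,750 units, less than the 2,390 units limit — but (l) sets (k) aside: (l) is triggered — the registered capacity is 910 units, less than the 960 units limit. (m), which would lift (l), is not engaged — there is no Provisional Approval in force. So (d) applies.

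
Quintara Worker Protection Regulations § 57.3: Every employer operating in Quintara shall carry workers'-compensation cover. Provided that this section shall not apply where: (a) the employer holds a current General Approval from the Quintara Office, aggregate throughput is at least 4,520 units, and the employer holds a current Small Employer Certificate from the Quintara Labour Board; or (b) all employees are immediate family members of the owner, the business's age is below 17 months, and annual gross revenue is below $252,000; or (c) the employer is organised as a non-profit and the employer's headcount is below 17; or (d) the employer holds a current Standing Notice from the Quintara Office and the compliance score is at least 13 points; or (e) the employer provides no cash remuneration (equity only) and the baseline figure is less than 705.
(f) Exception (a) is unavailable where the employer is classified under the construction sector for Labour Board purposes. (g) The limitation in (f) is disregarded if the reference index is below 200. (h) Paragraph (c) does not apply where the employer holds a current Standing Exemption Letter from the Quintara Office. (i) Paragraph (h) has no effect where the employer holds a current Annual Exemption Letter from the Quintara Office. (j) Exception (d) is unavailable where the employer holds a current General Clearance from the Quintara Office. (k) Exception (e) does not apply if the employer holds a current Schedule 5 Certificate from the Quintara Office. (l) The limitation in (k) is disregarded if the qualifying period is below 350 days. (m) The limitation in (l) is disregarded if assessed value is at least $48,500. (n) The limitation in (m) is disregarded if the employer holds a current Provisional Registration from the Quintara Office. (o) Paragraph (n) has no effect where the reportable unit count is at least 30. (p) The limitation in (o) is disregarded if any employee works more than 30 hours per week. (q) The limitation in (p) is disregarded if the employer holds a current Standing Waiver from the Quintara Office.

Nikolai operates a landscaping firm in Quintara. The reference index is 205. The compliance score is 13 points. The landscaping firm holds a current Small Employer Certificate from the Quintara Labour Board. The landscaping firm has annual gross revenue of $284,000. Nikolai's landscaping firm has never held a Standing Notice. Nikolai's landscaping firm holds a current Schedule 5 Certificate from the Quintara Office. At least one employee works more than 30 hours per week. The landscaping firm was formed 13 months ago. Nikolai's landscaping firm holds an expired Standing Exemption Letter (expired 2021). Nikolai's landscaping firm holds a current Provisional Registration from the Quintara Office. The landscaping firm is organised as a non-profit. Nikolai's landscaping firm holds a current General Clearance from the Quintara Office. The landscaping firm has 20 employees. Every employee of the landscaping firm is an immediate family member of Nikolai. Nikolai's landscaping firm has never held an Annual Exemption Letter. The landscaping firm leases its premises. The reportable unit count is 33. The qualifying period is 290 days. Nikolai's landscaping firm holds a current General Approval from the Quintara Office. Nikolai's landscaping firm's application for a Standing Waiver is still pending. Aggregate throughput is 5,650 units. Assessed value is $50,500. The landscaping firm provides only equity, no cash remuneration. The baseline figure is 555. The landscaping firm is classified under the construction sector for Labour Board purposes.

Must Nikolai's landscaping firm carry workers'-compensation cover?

Exception (a): a current General Approval is held; aggregate throughput is 5,650 units, meeting the 4,520 units threshold; a current Small Employer Certificate is held — every condition holds. However, paragraphs (f)–(g) must be considered: (f) operates against (a): the landscaping firm is classified under the construction sector. (g) is inapplicable (the reference index is 205, not below 200), so (f) stands. Exception (a) does not apply.
Exception (b) requires that annual gross revenue is below $252,000; but annual gross revenue is $284,000, not below $252,000, so (b) is unavailable.
Exception (c) fails — the employer's headcount is 20, not below 17.
Exception (d) requires that the employer holds a current Standing Notice from the Quintara Office; but the Standing Notice is not current, so (d) is unavailable.
Exception (e) is satisfied on its face — remuneration is equity-only; the baseline figure is 555, less than the 705 limit. Under paragraphs (k)–(q): (k) applies (a current Schedule 5 Certificate is held), but is displaced by (l): (l) operates — the qualifying period is 290 days, below the 350 days limit. (m) would limit (l) — assessed value is $50,500, meeting the $48,500 threshold — but (n) sets (m) aside: (n) operates — a current Provisional Registration is held. (o) operates (the reportable unit count is 33, meeting the 30 threshold), but is itself disapplied by (p): (p) operates against (o): at least one employee exceeds 30 hours/week. (q) is not triggered (the Standing Waiver is not current), so (p) stands. So (e) applies.

No — exception (e) applies; Nikolai's landscaping firm is not required to carry workers'-compensation cover.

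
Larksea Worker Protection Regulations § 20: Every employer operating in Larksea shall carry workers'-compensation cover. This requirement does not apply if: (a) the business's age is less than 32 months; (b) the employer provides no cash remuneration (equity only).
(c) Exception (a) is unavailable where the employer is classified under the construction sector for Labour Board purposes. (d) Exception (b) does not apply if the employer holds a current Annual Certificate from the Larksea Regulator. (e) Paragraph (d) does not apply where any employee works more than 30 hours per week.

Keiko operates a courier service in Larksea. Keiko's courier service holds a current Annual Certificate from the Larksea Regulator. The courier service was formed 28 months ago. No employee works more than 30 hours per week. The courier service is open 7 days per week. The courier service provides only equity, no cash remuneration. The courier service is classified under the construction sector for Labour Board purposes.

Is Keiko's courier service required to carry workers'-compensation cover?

Exception (a): the business's age is 28 months, less than the 32 months limit — every condition holds. But applying paragraph (c): (c) is triggered — the courier service is classified under the construction sector. So (a) is unavailable.
All of (b)'s requirements are met (remuneration is equity-only). However, paragraphs (d)–(e) must be considered: (d) operates against (b): a current Annual Certificate is held. (e), which would lift (d), is not triggered — no employee exceeds 30 hours/week. (b) is therefore removed.
None of the exceptions is available; § 20 applies in full.

Yes — Keiko's courier service must carry workers'-compensation cover.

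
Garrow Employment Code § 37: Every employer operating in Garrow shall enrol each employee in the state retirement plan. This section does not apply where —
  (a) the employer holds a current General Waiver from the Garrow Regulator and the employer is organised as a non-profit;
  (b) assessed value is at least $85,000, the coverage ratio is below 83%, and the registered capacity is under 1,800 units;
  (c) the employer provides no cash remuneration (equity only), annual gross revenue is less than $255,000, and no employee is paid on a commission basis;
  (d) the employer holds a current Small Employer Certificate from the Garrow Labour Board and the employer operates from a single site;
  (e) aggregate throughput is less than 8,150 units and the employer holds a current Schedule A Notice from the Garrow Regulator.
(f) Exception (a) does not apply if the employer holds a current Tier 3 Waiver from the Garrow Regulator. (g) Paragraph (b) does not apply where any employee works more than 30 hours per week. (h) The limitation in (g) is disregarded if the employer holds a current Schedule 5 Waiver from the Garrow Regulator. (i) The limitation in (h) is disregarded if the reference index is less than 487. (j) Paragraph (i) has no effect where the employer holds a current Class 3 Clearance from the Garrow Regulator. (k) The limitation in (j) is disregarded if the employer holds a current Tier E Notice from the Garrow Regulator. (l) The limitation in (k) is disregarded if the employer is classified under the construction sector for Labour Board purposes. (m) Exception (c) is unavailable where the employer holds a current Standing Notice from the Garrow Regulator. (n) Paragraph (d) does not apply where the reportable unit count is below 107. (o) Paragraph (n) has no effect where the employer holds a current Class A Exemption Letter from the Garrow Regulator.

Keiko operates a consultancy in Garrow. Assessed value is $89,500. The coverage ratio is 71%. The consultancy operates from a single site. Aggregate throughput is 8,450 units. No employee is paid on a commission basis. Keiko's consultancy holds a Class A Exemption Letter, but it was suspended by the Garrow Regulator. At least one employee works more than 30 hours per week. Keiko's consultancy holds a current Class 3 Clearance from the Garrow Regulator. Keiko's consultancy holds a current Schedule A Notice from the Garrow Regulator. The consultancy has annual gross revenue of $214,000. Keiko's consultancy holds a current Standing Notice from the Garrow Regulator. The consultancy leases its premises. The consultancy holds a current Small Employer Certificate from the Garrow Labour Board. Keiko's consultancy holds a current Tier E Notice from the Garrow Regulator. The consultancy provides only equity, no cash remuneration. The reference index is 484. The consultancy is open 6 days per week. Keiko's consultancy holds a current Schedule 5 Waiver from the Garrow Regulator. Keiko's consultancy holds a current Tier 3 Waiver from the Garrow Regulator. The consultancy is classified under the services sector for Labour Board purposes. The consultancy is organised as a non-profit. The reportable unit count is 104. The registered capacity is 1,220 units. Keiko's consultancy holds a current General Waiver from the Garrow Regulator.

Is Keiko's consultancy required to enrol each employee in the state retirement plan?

Yes — Keiko's consultancy must enrol each employee in the state retirement plan.

Exception (a)'s conditions are all satisfied: a current General Waiver is held; the employer is a non-profit. But applying paragraph (f): (f) is engaged — a current Tier 3 Waiver is held. So (a) is unavailable.
Exception (b): assessed value is $89,500, meeting the $85,000 threshold; the coverage ratio is 71%, below the 83% limit; the registered capacity is 1,220 units, under the 1,800 units limit — every condition holds. But applying paragraphs (g)–(l): (g) operates — at least one employee exceeds 30 hours/week. (h) operates (a current Schedule 5 Waiver is held), but yields to (i): (i) operates against (h): the reference index is 484, less than the 487 limit. (j) operates (a current Class 3 Clearance is held), but is itself disapplied by (k): (k) is engaged — a current Tier E Notice is held. (l), which would lift (k), is inapplicable — the consultancy is classified under the services sector. (b) is therefore removed.
Exception (c)'s conditions are all satisfied: remuneration is equity-only; annual gross revenue is $214,000, less than the $255,000 limit; no employee is paid on commission. But applying paragraph (m): (m) applies — a current Standing Notice is held. Exception (c) does not apply.
All of (d)'s requirements are met (a current Small Employer Certificate is held; the employer operates from a single site). But applying paragraphs (n)–(o): (n) operates — the reportable unit count is 104, below the 107 limit. (o) is inapplicable (there is no Class A Exemption Letter in force), so (n) stands. (d) is therefore removed.
Exception (e) fails — aggregate throughput is 8,450 units, not less than 8,150 units.
No exception applies. The general rule governs.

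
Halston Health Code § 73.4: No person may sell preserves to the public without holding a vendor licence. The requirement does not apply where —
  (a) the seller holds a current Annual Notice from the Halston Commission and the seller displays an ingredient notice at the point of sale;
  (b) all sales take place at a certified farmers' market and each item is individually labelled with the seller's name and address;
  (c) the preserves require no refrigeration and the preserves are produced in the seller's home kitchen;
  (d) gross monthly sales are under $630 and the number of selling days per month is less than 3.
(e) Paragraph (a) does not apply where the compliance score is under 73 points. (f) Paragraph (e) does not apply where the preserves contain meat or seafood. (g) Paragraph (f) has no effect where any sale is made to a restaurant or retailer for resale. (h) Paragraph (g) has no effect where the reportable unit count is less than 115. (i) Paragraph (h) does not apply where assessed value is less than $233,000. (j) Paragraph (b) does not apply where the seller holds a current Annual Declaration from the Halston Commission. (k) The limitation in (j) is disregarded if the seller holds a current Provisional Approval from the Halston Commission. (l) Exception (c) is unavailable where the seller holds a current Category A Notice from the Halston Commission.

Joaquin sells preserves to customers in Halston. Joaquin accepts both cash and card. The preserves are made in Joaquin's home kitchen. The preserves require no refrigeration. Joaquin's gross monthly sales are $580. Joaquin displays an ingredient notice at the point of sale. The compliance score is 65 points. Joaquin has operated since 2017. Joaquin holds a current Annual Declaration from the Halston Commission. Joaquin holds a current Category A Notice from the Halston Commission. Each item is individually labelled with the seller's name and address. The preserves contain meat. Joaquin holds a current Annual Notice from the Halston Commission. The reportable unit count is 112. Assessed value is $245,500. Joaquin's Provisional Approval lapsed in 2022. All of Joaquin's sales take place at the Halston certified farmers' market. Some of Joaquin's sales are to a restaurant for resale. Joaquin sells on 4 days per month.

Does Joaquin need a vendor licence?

Exception (a): a current Annual Notice is held; an ingredient notice is displayed — every condition holds. As to paragraphs (e)–(i): (e) applies (the compliance score is 65 points, under the 73 points limit), but is displaced by (f): (f) operates — the preserves contain meat. (g) would limit (f) — some sales are to a restaurant for resale — but (h) sets (g) aside: (h) operates — the reportable unit count is 112, less than the 115 limit. (i) does not operate here (assessed value is $245,500, not less than $233,000), so (h) stands. Exception (a) stands.
Exception (b)'s conditions are all satisfied: all sales are at a certified farmers' market; items are individually labelled. But applying paragraphs (j)–(k): (j) operates against (b): a current Annual Declaration is held. (k), which would lift (j), is not triggered — the Provisional Approval is not current. So (b) is unavailable.
All of (c)'s requirements are met (the preserves are shelf-stable; the preserves are home-kitchen produced). Turning to paragraph (l): (l) operates against (c): a current Category A Notice is held. (c) is therefore removed.
Exception (d) requires that the number of selling days per month is less than 3; but the number of selling days per month is 4, not less than 3, so (d) is unavailable.

No — exception (a) applies; Joaquin is not required to hold a vendor licence.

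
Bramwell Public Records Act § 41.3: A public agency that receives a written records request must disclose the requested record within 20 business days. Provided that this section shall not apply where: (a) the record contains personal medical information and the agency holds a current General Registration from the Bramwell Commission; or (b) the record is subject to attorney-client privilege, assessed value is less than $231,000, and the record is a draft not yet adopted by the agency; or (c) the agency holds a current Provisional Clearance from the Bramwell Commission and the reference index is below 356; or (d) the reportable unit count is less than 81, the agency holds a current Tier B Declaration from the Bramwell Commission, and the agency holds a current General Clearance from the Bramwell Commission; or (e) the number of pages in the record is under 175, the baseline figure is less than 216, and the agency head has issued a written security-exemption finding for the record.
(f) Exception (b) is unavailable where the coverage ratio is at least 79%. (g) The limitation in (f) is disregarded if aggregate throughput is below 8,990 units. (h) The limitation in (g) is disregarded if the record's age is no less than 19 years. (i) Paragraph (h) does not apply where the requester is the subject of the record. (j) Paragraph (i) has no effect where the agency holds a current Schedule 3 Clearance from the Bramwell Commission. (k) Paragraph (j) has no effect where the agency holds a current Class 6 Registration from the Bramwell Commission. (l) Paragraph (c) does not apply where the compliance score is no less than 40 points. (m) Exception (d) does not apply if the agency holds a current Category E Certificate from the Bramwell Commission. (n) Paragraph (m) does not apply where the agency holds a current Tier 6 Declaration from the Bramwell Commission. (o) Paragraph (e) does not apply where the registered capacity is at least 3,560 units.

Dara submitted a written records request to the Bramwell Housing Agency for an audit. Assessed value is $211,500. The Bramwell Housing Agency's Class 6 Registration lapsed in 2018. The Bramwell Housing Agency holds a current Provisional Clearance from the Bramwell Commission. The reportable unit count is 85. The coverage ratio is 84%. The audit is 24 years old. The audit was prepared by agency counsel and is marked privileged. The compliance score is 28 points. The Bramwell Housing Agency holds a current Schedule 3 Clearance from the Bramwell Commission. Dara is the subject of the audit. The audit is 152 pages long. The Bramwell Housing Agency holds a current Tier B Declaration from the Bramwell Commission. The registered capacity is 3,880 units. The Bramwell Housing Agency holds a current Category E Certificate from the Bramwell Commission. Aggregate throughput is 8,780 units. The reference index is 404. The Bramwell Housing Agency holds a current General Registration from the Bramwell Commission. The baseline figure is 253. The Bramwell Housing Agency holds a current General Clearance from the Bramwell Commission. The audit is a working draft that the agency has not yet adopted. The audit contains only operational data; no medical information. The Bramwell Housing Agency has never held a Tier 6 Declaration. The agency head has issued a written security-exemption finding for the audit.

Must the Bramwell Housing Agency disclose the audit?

Exception (a) requires that the record contains personal medical information; but the audit contains only operational data, so (a) is unavailable.
Exception (b): the audit is privileged; assessed value is $211,500, less than the $231,000 limit; the audit is an unadopted draft — every condition holds. But: (f) operates against (b): the coverage ratio is 84%, meeting the 79% threshold. (g) would limit (f) — aggregate throughput is 8,780 units, below the 8,990 units limit — but (h) sets (g) aside: (h) operates against (g): the record's age is 24 years, meeting the 19 years threshold. (i) is engaged (Dara is the subject of the audit), but is itself disapplied by (j): (j) operates against (i): a current Schedule 3 Clearance is held. (k) is not engaged (there is no Class 6 Registration in force), so (j) stands. Exception (b) does not apply.
Exception (c) requires that the reference index is below 356; but the reference index is 404, not below 356, so (c) is unavailable.
Exception (d) fails — the reportable unit count is 85, not less than 81.
Exception (e) fails — the baseline figure is 253, not less than 216.
Every exception is unavailable, so the rule governs.

Yes — the Bramwell Housing Agency must disclose the audit.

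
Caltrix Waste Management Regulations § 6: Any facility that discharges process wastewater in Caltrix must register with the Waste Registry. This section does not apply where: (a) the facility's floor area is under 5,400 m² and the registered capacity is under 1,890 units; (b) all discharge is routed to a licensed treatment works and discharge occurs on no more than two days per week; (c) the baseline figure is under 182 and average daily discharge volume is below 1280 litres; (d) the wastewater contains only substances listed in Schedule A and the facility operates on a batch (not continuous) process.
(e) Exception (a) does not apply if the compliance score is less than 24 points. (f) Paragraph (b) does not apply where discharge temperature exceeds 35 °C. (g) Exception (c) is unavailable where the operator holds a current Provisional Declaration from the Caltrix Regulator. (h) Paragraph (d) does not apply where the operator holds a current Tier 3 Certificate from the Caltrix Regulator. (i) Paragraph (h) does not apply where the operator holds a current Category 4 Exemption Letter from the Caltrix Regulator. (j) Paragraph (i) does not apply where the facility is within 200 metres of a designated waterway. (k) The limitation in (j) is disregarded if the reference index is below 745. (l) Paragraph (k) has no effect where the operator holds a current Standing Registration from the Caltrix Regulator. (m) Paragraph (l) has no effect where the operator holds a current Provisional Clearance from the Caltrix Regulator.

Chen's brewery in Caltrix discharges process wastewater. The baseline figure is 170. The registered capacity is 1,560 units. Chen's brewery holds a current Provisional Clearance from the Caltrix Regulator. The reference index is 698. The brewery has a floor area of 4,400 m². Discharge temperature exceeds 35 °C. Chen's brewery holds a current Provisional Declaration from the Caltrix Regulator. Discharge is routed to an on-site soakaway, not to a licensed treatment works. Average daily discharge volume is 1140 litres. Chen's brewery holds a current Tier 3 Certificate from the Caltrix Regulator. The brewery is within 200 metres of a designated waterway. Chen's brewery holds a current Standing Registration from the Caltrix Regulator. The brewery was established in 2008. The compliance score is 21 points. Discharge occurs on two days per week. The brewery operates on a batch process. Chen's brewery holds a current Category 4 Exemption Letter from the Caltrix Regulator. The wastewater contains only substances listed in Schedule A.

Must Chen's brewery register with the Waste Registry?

Exception (a) is satisfied on its face — the facility's floor area is 4,400 m², under the 5,400 m² limit; the registered capacity is 1,560 units, under the 1,890 units limit. But applying paragraph (e): (e) applies — the compliance score is 21 points, less than the 24 points limit. So (a) is unavailable.
Exception (b) fails — discharge is not routed to a licensed treatment works.
Exception (c) is satisfied on its face — the baseline figure is 170, under the 182 limit; average daily discharge volume is 1140 litres, below the 1280 litres limit. Turning to paragraph (g): (g) operates against (c): a current Provisional Declaration is held. Exception (c) does not apply.
All of (d)'s requirements are met (the wastewater is Schedule-A-only; the facility operates on a batch process). Considering the limiting provisions: (h) would limit (d) — a current Tier 3 Certificate is held — but (i) sets (h) aside: (i) operates — a current Category 4 Exemption Letter is held. (j) would limit (i) — the brewery is within 200 m of a designated waterway — but (k) sets (j) aside: (k) operates against (j): the reference index is 698, below the 745 limit. (l) would limit (k) — a current Standing Registration is held — but (m) sets (l) aside: (m) operates against (l): a current Provisional Clearance is held. (d) remains available.

No — exception (d) applies; Chen's brewery is not required to register with the Waste Registry.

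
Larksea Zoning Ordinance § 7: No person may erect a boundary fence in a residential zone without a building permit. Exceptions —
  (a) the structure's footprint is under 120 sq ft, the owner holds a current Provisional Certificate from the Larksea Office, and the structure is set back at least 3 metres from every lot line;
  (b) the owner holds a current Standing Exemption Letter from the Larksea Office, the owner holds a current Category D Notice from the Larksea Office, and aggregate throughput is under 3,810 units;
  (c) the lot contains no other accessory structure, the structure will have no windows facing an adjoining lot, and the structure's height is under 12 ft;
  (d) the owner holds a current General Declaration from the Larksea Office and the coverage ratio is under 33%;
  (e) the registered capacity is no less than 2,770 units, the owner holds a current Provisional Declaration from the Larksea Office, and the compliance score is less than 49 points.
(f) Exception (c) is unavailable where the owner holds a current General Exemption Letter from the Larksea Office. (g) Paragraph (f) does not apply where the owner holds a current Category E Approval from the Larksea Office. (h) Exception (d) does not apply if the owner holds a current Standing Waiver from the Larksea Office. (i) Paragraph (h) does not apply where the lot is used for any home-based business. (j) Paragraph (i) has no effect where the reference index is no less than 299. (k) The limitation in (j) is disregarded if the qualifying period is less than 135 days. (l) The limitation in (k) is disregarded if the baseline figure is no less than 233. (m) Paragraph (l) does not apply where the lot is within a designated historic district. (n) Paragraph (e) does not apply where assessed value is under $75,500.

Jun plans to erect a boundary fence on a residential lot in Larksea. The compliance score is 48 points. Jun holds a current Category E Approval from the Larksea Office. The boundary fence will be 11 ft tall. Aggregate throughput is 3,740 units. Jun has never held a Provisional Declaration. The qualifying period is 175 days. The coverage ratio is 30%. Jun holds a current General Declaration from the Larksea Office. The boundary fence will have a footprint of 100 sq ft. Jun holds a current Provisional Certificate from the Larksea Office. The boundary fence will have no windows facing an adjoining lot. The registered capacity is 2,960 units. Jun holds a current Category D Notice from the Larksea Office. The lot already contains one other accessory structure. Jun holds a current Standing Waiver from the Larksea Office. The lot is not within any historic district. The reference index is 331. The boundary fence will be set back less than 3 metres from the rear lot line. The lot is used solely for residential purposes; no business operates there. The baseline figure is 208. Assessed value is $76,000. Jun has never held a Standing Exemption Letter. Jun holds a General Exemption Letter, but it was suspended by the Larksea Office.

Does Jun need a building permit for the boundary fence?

Exception (a) does not apply: the rear setback is under 3 m.
Exception (b) fails — there is no Standing Exemption Letter in force.
Exception (c) requires that the lot contains no other accessory structure; but the lot already has another accessory structure, so (c) is unavailable.
Exception (d) is satisfied on its face — a current General Declaration is held; the coverage ratio is 30%, under the 33% limit. However, paragraphs (h)–(m) must be considered: (h) is engaged — a current Standing Waiver is held. (i) is inapplicable (the lot is solely residential), so (h) stands. (d) is therefore removed.
Exception (e) requires that the owner holds a current Provisional Declaration from the Larksea Office; but no current Provisional Declaration is held, so (e) is unavailable.
Every exception is unavailable, so the rule governs.

Yes — Jun must obtain a building permit.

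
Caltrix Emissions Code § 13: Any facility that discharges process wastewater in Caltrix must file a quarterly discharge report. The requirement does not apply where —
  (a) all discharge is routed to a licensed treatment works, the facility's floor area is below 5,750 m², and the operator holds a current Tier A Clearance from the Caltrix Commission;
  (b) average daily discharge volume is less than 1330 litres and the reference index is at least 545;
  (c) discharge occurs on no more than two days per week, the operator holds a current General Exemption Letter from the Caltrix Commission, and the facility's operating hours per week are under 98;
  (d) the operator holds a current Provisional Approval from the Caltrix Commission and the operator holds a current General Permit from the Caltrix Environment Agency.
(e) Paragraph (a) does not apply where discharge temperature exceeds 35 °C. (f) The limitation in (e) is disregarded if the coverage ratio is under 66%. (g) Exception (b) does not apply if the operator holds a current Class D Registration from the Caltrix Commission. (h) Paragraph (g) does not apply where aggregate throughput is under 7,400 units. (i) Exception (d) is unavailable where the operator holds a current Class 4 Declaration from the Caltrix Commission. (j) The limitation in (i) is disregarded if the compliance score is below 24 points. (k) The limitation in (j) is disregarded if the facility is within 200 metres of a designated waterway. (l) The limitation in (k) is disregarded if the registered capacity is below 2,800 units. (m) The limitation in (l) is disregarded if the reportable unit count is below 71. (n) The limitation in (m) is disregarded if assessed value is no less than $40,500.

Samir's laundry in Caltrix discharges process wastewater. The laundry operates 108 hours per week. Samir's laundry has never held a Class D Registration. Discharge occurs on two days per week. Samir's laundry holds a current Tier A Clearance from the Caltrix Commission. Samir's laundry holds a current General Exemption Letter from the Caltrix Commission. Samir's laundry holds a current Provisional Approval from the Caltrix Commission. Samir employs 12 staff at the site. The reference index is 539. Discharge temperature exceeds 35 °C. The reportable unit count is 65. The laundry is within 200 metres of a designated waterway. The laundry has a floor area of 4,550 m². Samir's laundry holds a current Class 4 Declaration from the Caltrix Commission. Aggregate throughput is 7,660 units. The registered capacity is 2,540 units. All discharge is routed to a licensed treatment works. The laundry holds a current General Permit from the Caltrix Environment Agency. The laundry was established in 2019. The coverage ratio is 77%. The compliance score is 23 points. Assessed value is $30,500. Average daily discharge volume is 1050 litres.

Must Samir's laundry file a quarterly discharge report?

All of (a)'s requirements are met (discharge is routed to a licensed treatment works; the facility's floor area is 4,550 m², below the 5,750 m² limit; a current Tier A Clearance is held). However, paragraphs (e)–(f) must be considered: (e) operates against (a): discharge temperature exceeds 35 °C. (f), which would lift (e), is inapplicable — the coverage ratio is 77%, not under 66%. So (a) is unavailable.
Exception (b) requires that the reference index is at least 545; but the reference index is 539, short of 545, so (b) is unavailable.
Exception (c) fails — the facility's operating hours per week are 108, not under 98.
All of (d)'s requirements are met (a current Provisional Approval is held; a current General Permit is held). Turning to paragraphs (i)–(n): (i) is engaged — a current Class 4 Declaration is held. (j) would limit (i) — the compliance score is 23 points, below the 24 points limit — but (k) sets (j) aside: (k) operates against (j): the laundry is within 200 m of a designated waterway. (l) operates (the registered capacity is 2,540 units, below the 2,800 units limit), but is overridden by (m): (m) operates against (l): the reportable unit count is 65, below the 71 limit. (n), which would lift (m), is not engaged — assessed value is $30,500, short of $40,500. Exception (d) does not apply.
No exception is made out. Samir's laundry falls within the general rule.

Yes — Samir's laundry must file a quarterly discharge report.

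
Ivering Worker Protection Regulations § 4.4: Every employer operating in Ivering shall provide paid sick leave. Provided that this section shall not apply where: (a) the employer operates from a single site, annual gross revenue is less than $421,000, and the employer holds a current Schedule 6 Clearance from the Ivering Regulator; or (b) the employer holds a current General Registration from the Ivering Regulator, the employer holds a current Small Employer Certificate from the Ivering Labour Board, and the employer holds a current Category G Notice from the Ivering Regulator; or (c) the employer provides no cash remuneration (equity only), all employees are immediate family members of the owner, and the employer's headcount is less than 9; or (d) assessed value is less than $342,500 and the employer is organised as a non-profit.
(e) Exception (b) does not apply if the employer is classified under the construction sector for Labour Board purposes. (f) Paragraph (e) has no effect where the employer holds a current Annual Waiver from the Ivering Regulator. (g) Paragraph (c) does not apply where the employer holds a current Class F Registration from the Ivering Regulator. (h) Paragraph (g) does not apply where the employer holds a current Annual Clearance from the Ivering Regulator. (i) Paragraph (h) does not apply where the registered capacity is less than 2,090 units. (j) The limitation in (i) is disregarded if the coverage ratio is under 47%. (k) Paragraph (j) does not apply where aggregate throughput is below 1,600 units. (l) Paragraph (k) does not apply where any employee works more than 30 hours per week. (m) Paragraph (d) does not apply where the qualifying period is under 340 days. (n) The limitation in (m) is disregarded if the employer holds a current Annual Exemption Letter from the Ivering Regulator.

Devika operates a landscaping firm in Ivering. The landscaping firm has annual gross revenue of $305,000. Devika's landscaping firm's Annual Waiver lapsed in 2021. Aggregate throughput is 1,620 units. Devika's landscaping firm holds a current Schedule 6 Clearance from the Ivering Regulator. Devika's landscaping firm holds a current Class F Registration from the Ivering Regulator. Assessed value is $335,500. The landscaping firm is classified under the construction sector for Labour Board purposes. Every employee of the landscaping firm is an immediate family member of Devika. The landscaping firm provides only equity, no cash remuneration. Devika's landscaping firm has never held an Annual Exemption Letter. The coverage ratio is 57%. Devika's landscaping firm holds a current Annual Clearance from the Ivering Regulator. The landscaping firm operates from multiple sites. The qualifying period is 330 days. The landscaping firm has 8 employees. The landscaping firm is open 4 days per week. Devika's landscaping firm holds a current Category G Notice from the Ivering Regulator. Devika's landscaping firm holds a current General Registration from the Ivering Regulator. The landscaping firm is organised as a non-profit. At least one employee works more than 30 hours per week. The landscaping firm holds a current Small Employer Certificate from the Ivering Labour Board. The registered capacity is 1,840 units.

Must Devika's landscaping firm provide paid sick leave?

Yes — Devika's landscaping firm must provide paid sick leave.

Exception (a) fails — the employer operates from multiple sites.
Exception (b): a current General Registration is held; a current Small Employer Certificate is held; a current Category G Notice is held — every condition holds. Turning to paragraphs (e)–(f): (e) operates against (b): the landscaping firm is classified under the construction sector. (f), which would lift (e), does not operate here — there is no Annual Waiver in force. (b) is therefore removed.
Exception (c): remuneration is equity-only; every employee is an immediate family member; the employer's headcount is 8, less than the 9 limit — every condition holds. But: (g) is engaged — a current Class F Registration is held. (h) would limit (g) — a current Annual Clearance is held — but (i) sets (h) aside: (i) is engaged — the registered capacity is 1,840 units, less than the 2,090 units limit. (j), which would lift (i), is inapplicable — the coverage ratio is 57%, not under 47%. So (c) is unavailable.
Exception (d): assessed value is $335,500, less than the $342,500 limit; the employer is a non-profit — every condition holds. But applying paragraphs (m)–(n): (m) operates against (d): the qualifying period is 330 days, under the 340 days limit. (n), which would lift (m), is not triggered — the Annual Exemption Letter is not current. So (d) is unavailable.
None of the exceptions is available; § 4.4 applies in full.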